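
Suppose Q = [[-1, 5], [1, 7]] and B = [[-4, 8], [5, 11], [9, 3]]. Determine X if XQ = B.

X = [[3, -1], [-2, 3], [-5, 4]]

Right-multiplying both sides by Q⁻¹ gives X = BQ⁻¹.
Q has determinant -12; Q⁻¹ = [[-7/12, 5/12], [1/12, 1/12]].
X = BQ⁻¹ = [[-4, 8], [5, 11], [9, 3]] · [[-7/12, 5/12], [1/12, 1/12]] = [[3, -1], [-2, 3], [-5, 4]].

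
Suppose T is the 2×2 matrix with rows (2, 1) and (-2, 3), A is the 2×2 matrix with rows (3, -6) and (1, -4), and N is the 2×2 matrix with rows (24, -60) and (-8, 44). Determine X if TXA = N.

X = [[2, 4], [2, -2]]

Isolating X: multiply by T⁻¹ from the left and A⁻¹ from the right, so X = T⁻¹NA⁻¹.
T has determinant 8; T⁻¹ = [[3/8, -1/8], [1/4, 1/4]].
det A = -6; the adjugate gives A⁻¹ = [[2/3, -1], [1/6, -1/2]].
T⁻¹N = [[10, -28], [4, -4]].
X = (T⁻¹N)A⁻¹ = [[2, 4], [2, -2]].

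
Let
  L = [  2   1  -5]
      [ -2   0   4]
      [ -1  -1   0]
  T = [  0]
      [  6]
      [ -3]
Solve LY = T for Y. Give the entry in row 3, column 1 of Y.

L is on the left of Y, so left-multiply by L⁻¹: Y = L⁻¹T.
det L = -6; the adjugate gives L⁻¹ = [[-2/3, -5/6, -2/3], [2/3, 5/6, -1/3], [-1/3, -1/6, -1/3]].
Y = L⁻¹T = [[-2/3, -5/6, -2/3], [2/3, 5/6, -1/3], [-1/3, -1/6, -1/3]] · [[0], [6], [-3]] = [[-3], [6], [0]].

0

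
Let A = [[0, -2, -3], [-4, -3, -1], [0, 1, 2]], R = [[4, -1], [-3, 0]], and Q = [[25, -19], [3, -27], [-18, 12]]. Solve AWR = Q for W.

W = A⁻¹QR⁻¹ (apply A⁻¹ on the left and R⁻¹ on the right).
A has determinant -4; A⁻¹ = [[5/4, -1/4, 7/4], [-2, 0, -3], [1, 0, 2]].
det R = -3; the adjugate gives R⁻¹ = [[0, -1/3], [-1, -4/3]].
A⁻¹Q = [[-1, 4], [4, 2], [-11, 5]].
W = (A⁻¹Q)R⁻¹ = [[-4, -5], [-2, -4], [-5, -3]].

W = [[-4, -5], [-2, -4], [-5, -3]]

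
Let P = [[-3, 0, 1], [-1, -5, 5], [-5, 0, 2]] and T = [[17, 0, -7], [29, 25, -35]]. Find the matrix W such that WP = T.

W = [[1, 0, -4], [2, -5, -6]]

Right-multiplying both sides by P⁻¹ gives W = TP⁻¹.
P has determinant 5; P⁻¹ = [[-2, 0, 1], [-23/5, -1/5, 14/5], [-5, 0, 3]].
W = TP⁻¹ = [[17, 0, -7], [29, 25, -35]] · [[-2, 0, 1], [-23/5, -1/5, 14/5], [-5, 0, 3]] = [[1, 0, -4], [2, -5, -6]].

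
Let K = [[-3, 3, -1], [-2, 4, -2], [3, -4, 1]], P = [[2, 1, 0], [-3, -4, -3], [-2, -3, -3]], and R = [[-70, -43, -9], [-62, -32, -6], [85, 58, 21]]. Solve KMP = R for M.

M = [[5, -4, 5], [-4, -1, 5], [3, 5, 1]]

Left-multiply by K⁻¹ and right-multiply by P⁻¹: M = K⁻¹RP⁻¹.
det K = 4; the adjugate gives K⁻¹ = [[-1, 1/4, -1/2], [-1, 0, -1], [-1, -3/4, -3/2]].
P has determinant 3; P⁻¹ = [[1, 1, -1], [-1, -2, 2], [1/3, 4/3, -5/3]].
K⁻¹R = [[12, 6, -3], [-15, -15, -12], [-11, -20, -18]].
M = (K⁻¹R)P⁻¹ = [[5, -4, 5], [-4, -1, 5], [3, 5, 1]].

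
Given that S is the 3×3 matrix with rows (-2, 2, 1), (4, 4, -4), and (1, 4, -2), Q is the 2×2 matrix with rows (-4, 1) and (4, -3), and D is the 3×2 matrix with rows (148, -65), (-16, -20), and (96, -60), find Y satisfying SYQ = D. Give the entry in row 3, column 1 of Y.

Isolating Y: multiply by S⁻¹ from the left and Q⁻¹ from the right, so Y = S⁻¹DQ⁻¹.
det S = 4, so S⁻¹ = [[2, 2, -3], [1, 3/4, -1], [3, 5/2, -4]].
Q has determinant 8; Q⁻¹ = [[-3/8, -1/8], [-1/2, -1/2]].
S⁻¹D = [[-24, 10], [40, -20], [20, -5]].
Y = (S⁻¹D)Q⁻¹ = [[4, -2], [-5, 5], [-5, 0]].

-5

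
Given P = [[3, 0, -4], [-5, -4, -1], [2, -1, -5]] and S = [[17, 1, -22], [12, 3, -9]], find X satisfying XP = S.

X = [[2, -1, 3], [6, 0, -3]]

Since P sits to the right of X, X = SP⁻¹.
det P = 5, so P⁻¹ = [[19/5, 4/5, -16/5], [-27/5, -7/5, 23/5], [13/5, 3/5, -12/5]].
X = SP⁻¹ = [[17, 1, -22], [12, 3, -9]] · [[19/5, 4/5, -16/5], [-27/5, -7/5, 23/5], [13/5, 3/5, -12/5]] = [[2, -1, 3], [6, 0, -3]].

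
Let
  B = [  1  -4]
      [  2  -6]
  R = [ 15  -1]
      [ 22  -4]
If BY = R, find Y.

Left-multiplying both sides by B⁻¹ gives Y = B⁻¹R.
B has determinant 2; B⁻¹ = [[-3, 2], [-1, 1/2]].
Y = B⁻¹R = [[-3, 2], [-1, 1/2]] · [[15, -1], [22, -4]] = [[-1, -5], [-4, -1]].

Y = [[-1, -5], [-4, -1]]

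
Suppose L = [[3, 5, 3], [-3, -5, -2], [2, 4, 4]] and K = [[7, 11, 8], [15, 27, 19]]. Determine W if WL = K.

W = [[6, 3, -1], [1, -2, 3]]

Right-multiplying both sides by L⁻¹ gives W = KL⁻¹.
det L = -2, so L⁻¹ = [[6, 4, -5/2], [-4, -3, 3/2], [1, 1, 0]].
W = KL⁻¹ = [[7, 11, 8], [15, 27, 19]] · [[6, 4, -5/2], [-4, -3, 3/2], [1, 1, 0]] = [[6, 3, -1], [1, -2, 3]].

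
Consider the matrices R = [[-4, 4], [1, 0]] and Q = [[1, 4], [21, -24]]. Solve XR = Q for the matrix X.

R is on the right of X, so right-multiply by R⁻¹: X = QR⁻¹.
det R = -4; the adjugate gives R⁻¹ = [[0, 1], [1/4, 1]].
X = QR⁻¹ = [[1, 4], [21, -24]] · [[0, 1], [1/4, 1]] = [[1, 5], [-6, -3]].

X = [[1, 5], [-6, -3]]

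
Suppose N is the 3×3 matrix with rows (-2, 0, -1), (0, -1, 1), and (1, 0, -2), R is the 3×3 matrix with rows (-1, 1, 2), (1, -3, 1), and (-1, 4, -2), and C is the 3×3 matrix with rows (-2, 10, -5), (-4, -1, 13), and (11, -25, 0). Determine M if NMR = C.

M = [[-1, 0, -2], [-3, 0, 3], [1, -5, -2]]

Isolating M: multiply by N⁻¹ from the left and R⁻¹ from the right, so M = N⁻¹CR⁻¹.
N has determinant -5; N⁻¹ = [[-2/5, 0, 1/5], [-1/5, -1, -2/5], [-1/5, 0, -2/5]].
R has determinant 1; R⁻¹ = [[2, 10, 7], [1, 4, 3], [1, 3, 2]].
N⁻¹C = [[3, -9, 2], [0, 9, -12], [-4, 8, 1]].
M = (N⁻¹C)R⁻¹ = [[-1, 0, -2], [-3, 0, 3], [1, -5, -2]].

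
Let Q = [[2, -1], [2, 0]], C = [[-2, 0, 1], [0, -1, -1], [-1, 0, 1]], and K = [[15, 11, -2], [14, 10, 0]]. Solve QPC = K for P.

P = [[-2, -5, -3], [-2, 1, 5]]

P = Q⁻¹KC⁻¹ (apply Q⁻¹ on the left and C⁻¹ on the right).
det Q = 2, so Q⁻¹ = [[0, 1/2], [-1, 1]].
det C = 1, so C⁻¹ = [[-1, 0, 1], [1, -1, -2], [-1, 0, 2]].
Q⁻¹K = [[7, 5, 0], [-1, -1, 2]].
P = (Q⁻¹K)C⁻¹ = [[-2, -5, -3], [-2, 1, 5]].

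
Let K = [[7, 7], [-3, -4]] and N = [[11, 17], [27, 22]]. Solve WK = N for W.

Right-multiplying both sides by K⁻¹ gives W = NK⁻¹.
det K = -7, so K⁻¹ = [[4/7, 1], [-3/7, -1]].
W = NK⁻¹ = [[11, 17], [27, 22]] · [[4/7, 1], [-3/7, -1]] = [[-1, -6], [6, 5]].

W = [[-1, -6], [6, 5]]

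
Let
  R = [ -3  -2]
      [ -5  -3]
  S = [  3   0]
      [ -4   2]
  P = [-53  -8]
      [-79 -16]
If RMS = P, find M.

Isolating M: multiply by R⁻¹ from the left and S⁻¹ from the right, so M = R⁻¹PS⁻¹.
det R = -1, so R⁻¹ = [[3, -2], [-5, 3]].
det S = 6, so S⁻¹ = [[1/3, 0], [2/3, 1/2]].
R⁻¹P = [[-1, 8], [28, -8]].
M = (R⁻¹P)S⁻¹ = [[5, 4], [4, -4]].

M = [[5, 4], [4, -4]]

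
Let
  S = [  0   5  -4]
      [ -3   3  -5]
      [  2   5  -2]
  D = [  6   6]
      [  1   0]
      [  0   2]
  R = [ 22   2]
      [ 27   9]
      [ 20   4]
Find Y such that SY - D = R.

SY = R + D = [[28, 8], [28, 9], [20, 6]].
Since S multiplies Y on the left, Y = S⁻¹(R + D).
S has determinant 4; S⁻¹ = [[19/4, -5/2, -13/4], [-4, 2, 3], [-21/4, 5/2, 15/4]].
Y = S⁻¹(R + D) = [[-2, -4], [4, 4], [-2, 3]].

Y = [[-2, -4], [4, 4], [-2, 3]]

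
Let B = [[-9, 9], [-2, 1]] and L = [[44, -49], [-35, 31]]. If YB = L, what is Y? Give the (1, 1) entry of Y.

Since B sits to the right of Y, Y = LB⁻¹.
det B = 9, so B⁻¹ = [[1/9, -1], [2/9, -1]].
Y = LB⁻¹ = [[44, -49], [-35, 31]] · [[1/9, -1], [2/9, -1]] = [[-6, 5], [3, 4]].

-6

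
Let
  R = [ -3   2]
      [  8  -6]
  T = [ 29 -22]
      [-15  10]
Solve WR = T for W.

W = [[1, 4], [5, 0]]

R is on the right of W, so right-multiply by R⁻¹: W = TR⁻¹.
R has determinant 2; R⁻¹ = [[-3, -1], [-4, -3/2]].
W = TR⁻¹ = [[29, -22], [-15, 10]] · [[-3, -1], [-4, -3/2]] = [[1, 4], [5, 0]].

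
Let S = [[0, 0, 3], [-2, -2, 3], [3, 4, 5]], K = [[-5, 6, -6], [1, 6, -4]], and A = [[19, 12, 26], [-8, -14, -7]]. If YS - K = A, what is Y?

Y = [[1, -1, 4], [-4, 2, -1]]

YS = A + K = [[14, 18, 20], [-7, -8, -11]].
Since S sits to the right of Y, Y = (A + K)S⁻¹.
det S = -6, so S⁻¹ = [[11/3, -2, -1], [-19/6, 3/2, 1], [1/3, 0, 0]].
Y = (A + K)S⁻¹ = [[1, -1, 4], [-4, 2, -1]].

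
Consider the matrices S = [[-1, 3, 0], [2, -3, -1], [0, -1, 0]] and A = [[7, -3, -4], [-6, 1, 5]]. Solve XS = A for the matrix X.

X = [[1, 4, -6], [-4, -5, 2]]

Right-multiplying both sides by S⁻¹ gives X = AS⁻¹.
det S = 1; the adjugate gives S⁻¹ = [[-1, 0, -3], [0, 0, -1], [-2, -1, -3]].
X = AS⁻¹ = [[7, -3, -4], [-6, 1, 5]] · [[-1, 0, -3], [0, 0, -1], [-2, -1, -3]] = [[1, 4, -6], [-4, -5, 2]].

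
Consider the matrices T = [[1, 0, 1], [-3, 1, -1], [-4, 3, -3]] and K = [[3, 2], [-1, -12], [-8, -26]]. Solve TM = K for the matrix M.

M = [[-1, 2], [0, -6], [4, 0]]

Left-multiplying both sides by T⁻¹ gives M = T⁻¹K.
T has determinant -5; T⁻¹ = [[0, -3/5, 1/5], [1, -1/5, 2/5], [1, 3/5, -1/5]].
M = T⁻¹K = [[0, -3/5, 1/5], [1, -1/5, 2/5], [1, 3/5, -1/5]] · [[3, 2], [-1, -12], [-8, -26]] = [[-1, 2], [0, -6], [4, 0]].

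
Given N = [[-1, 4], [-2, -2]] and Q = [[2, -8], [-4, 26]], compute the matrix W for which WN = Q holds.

Since N sits to the right of W, W = QN⁻¹.
N has determinant 10; N⁻¹ = [[-1/5, -2/5], [1/5, -1/10]].
W = QN⁻¹ = [[2, -8], [-4, 26]] · [[-1/5, -2/5], [1/5, -1/10]] = [[-2, 0], [6, -1]].

W = [[-2, 0], [6, -1]]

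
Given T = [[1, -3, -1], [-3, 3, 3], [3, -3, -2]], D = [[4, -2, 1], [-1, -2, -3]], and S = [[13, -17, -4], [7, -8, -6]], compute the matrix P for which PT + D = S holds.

P = [[3, 2, 4], [-1, 2, 5]]

PT = S − D = [[9, -15, -5], [8, -6, -3]].
Right-multiplying both sides by T⁻¹ gives P = (S − D)T⁻¹.
det T = -6; the adjugate gives T⁻¹ = [[-1/2, 1/2, 1], [-1/2, -1/6, 0], [0, 1, 1]].
P = (S − D)T⁻¹ = [[3, 2, 4], [-1, 2, 5]].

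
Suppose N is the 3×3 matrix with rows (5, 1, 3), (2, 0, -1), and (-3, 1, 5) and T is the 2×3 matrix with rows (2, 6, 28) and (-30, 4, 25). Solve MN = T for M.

M = [[4, -6, 2], [-2, -1, 6]]

Since N sits to the right of M, M = TN⁻¹.
N has determinant 4; N⁻¹ = [[1/4, -1/2, -1/4], [-7/4, 17/2, 11/4], [1/2, -2, -1/2]].
M = TN⁻¹ = [[2, 6, 28], [-30, 4, 25]] · [[1/4, -1/2, -1/4], [-7/4, 17/2, 11/4], [1/2, -2, -1/2]] = [[4, -6, 2], [-2, -1, 6]].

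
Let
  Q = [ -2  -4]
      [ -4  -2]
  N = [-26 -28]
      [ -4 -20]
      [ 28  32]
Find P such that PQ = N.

P = [[5, 4], [6, -2], [-6, -4]]

Since Q sits to the right of P, P = NQ⁻¹.
det Q = -12; the adjugate gives Q⁻¹ = [[1/6, -1/3], [-1/3, 1/6]].
P = NQ⁻¹ = [[-26, -28], [-4, -20], [28, 32]] · [[1/6, -1/3], [-1/3, 1/6]] = [[5, 4], [6, -2], [-6, -4]].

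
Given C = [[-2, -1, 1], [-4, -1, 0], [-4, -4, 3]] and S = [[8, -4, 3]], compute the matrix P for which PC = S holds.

Right-multiplying both sides by C⁻¹ gives P = SC⁻¹.
C has determinant 6; C⁻¹ = [[-1/2, -1/6, 1/6], [2, -1/3, -2/3], [2, -2/3, -1/3]].
P = SC⁻¹ = [[8, -4, 3]] · [[-1/2, -1/6, 1/6], [2, -1/3, -2/3], [2, -2/3, -1/3]] = [[-6, -2, 3]].

P = [[-6, -2, 3]]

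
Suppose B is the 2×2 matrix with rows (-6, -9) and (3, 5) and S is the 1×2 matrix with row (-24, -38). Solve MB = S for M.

M = [[2, -4]]

B is on the right of M, so right-multiply by B⁻¹: M = SB⁻¹.
B has determinant -3; B⁻¹ = [[-5/3, -3], [1, 2]].
M = SB⁻¹ = [[-24, -38]] · [[-5/3, -3], [1, 2]] = [[2, -4]].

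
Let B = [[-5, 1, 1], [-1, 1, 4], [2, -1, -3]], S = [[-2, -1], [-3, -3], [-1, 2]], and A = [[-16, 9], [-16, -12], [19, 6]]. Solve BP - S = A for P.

P = [[2, -2], [-5, 3], [-3, -5]]

BP = A + S = [[-18, 8], [-19, -15], [18, 8]].
Left-multiplying both sides by B⁻¹ gives P = B⁻¹(A + S).
B has determinant -1; B⁻¹ = [[-1, -2, -3], [-5, -13, -19], [1, 3, 4]].
P = B⁻¹(A + S) = [[2, -2], [-5, 3], [-3, -5]].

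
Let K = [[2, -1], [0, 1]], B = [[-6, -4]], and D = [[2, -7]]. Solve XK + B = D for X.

X = [[4, 1]]

XK = D − B = [[8, -3]].
Since K sits to the right of X, X = (D − B)K⁻¹.
det K = 2; the adjugate gives K⁻¹ = [[1/2, 1/2], [0, 1]].
X = (D − B)K⁻¹ = [[4, 1]].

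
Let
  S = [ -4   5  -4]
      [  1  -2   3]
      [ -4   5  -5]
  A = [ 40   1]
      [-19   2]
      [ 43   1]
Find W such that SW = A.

W = [[-2, -4], [4, -3], [-3, 0]]

Since S multiplies W on the left, W = S⁻¹A.
S has determinant -3; S⁻¹ = [[5/3, -5/3, -7/3], [7/3, -4/3, -8/3], [1, 0, -1]].
W = S⁻¹A = [[5/3, -5/3, -7/3], [7/3, -4/3, -8/3], [1, 0, -1]] · [[40, 1], [-19, 2], [43, 1]] = [[-2, -4], [4, -3], [-3, 0]].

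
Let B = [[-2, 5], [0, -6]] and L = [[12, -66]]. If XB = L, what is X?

X = [[-6, 6]]

B is on the right of X, so right-multiply by B⁻¹: X = LB⁻¹.
B has determinant 12; B⁻¹ = [[-1/2, -5/12], [0, -1/6]].
X = LB⁻¹ = [[12, -66]] · [[-1/2, -5/12], [0, -1/6]] = [[-6, 6]].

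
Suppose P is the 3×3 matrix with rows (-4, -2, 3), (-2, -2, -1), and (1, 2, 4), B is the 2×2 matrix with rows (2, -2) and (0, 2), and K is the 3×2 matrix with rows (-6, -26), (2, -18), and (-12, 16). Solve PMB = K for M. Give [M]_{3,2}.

Left-multiply by P⁻¹ and right-multiply by B⁻¹: M = P⁻¹KB⁻¹.
P has determinant 4; P⁻¹ = [[-3/2, 7/2, 2], [7/4, -19/4, -5/2], [-1/2, 3/2, 1]].
det B = 4, so B⁻¹ = [[1/2, 1/2], [0, 1/2]].
P⁻¹K = [[-8, 8], [10, 0], [-6, 2]].
M = (P⁻¹K)B⁻¹ = [[-4, 0], [5, 5], [-3, -2]].

-2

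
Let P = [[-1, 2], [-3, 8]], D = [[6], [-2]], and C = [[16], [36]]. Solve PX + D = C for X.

X = [[-2], [4]]

PX = C − D = [[10], [38]].
Left-multiplying both sides by P⁻¹ gives X = P⁻¹(C − D).
det P = -2, so P⁻¹ = [[-4, 1], [-3/2, 1/2]].
X = P⁻¹(C − D) = [[-2], [4]].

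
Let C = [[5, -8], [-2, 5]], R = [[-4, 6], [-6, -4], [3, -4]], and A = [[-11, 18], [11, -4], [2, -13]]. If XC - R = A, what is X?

XC = A + R = [[-15, 24], [5, -8], [5, -17]].
Right-multiplying both sides by C⁻¹ gives X = (A + R)C⁻¹.
C has determinant 9; C⁻¹ = [[5/9, 8/9], [2/9, 5/9]].
X = (A + R)C⁻¹ = [[-3, 0], [1, 0], [-1, -5]].

X = [[-3, 0], [1, 0], [-1, -5]]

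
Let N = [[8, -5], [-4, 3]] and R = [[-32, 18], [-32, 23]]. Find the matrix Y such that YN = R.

Since N sits to the right of Y, Y = RN⁻¹.
det N = 4, so N⁻¹ = [[3/4, 5/4], [1, 2]].
Y = RN⁻¹ = [[-32, 18], [-32, 23]] · [[3/4, 5/4], [1, 2]] = [[-6, -4], [-1, 6]].

Y = [[-6, -4], [-1, 6]]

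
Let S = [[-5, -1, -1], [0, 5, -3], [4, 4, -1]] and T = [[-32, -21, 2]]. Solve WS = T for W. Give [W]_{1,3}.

-3

Since S sits to the right of W, W = TS⁻¹.
det S = -3, so S⁻¹ = [[-7/3, 5/3, -8/3], [4, -3, 5], [20/3, -16/3, 25/3]].
W = TS⁻¹ = [[-32, -21, 2]] · [[-7/3, 5/3, -8/3], [4, -3, 5], [20/3, -16/3, 25/3]] = [[4, -1, -3]].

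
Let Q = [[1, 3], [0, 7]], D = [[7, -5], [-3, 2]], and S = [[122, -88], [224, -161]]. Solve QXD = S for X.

X = [[5, 3], [5, 1]]

Isolating X: multiply by Q⁻¹ from the left and D⁻¹ from the right, so X = Q⁻¹SD⁻¹.
det Q = 7; the adjugate gives Q⁻¹ = [[1, -3/7], [0, 1/7]].
D has determinant -1; D⁻¹ = [[-2, -5], [-3, -7]].
Q⁻¹S = [[26, -19], [32, -23]].
X = (Q⁻¹S)D⁻¹ = [[5, 3], [5, 1]].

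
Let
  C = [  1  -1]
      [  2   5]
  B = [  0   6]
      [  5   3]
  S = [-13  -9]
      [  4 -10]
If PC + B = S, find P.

PC = S − B = [[-13, -15], [-1, -13]].
Right-multiplying both sides by C⁻¹ gives P = (S − B)C⁻¹.
det C = 7, so C⁻¹ = [[5/7, 1/7], [-2/7, 1/7]].
P = (S − B)C⁻¹ = [[-5, -4], [3, -2]].

P = [[-5, -4], [3, -2]]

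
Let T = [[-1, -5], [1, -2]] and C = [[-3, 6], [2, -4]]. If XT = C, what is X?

T is on the right of X, so right-multiply by T⁻¹: X = CT⁻¹.
det T = 7; the adjugate gives T⁻¹ = [[-2/7, 5/7], [-1/7, -1/7]].
X = CT⁻¹ = [[-3, 6], [2, -4]] · [[-2/7, 5/7], [-1/7, -1/7]] = [[0, -3], [0, 2]].

X = [[0, -3], [0, 2]]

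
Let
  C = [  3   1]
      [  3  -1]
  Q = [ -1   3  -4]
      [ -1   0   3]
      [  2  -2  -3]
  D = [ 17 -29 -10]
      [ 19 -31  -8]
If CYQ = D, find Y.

Y = [[0, 4, 5], [1, 2, 1]]

Isolating Y: multiply by C⁻¹ from the left and Q⁻¹ from the right, so Y = C⁻¹DQ⁻¹.
C has determinant -6; C⁻¹ = [[1/6, 1/6], [1/2, -1/2]].
Q has determinant -5; Q⁻¹ = [[-6/5, -17/5, -9/5], [-3/5, -11/5, -7/5], [-2/5, -4/5, -3/5]].
C⁻¹D = [[6, -10, -3], [-1, 1, -1]].
Y = (C⁻¹D)Q⁻¹ = [[0, 4, 5], [1, 2, 1]].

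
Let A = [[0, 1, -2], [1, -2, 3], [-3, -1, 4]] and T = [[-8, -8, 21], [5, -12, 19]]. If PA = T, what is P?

P = [[-3, 1, 3], [-2, 5, 0]]

Right-multiplying both sides by A⁻¹ gives P = TA⁻¹.
det A = 1; the adjugate gives A⁻¹ = [[-5, -2, -1], [-13, -6, -2], [-7, -3, -1]].
P = TA⁻¹ = [[-8, -8, 21], [5, -12, 19]] · [[-5, -2, -1], [-13, -6, -2], [-7, -3, -1]] = [[-3, 1, 3], [-2, 5, 0]].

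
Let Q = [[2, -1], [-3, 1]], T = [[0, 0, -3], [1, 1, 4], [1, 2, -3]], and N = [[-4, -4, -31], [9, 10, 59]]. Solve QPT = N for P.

Isolating P: multiply by Q⁻¹ from the left and T⁻¹ from the right, so P = Q⁻¹NT⁻¹.
Q has determinant -1; Q⁻¹ = [[-1, -1], [-3, -2]].
det T = -3, so T⁻¹ = [[11/3, 2, -1], [-7/3, -1, 1], [-1/3, 0, 0]].
Q⁻¹N = [[-5, -6, -28], [-6, -8, -25]].
P = (Q⁻¹N)T⁻¹ = [[5, -4, -1], [5, -4, -2]].

P = [[5, -4, -1], [5, -4, -2]]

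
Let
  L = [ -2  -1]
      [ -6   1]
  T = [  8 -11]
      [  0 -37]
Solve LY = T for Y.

L is on the left of Y, so left-multiply by L⁻¹: Y = L⁻¹T.
det L = -8; the adjugate gives L⁻¹ = [[-1/8, -1/8], [-3/4, 1/4]].
Y = L⁻¹T = [[-1/8, -1/8], [-3/4, 1/4]] · [[8, -11], [0, -37]] = [[-1, 6], [-6, -1]].

Y = [[-1, 6], [-6, -1]]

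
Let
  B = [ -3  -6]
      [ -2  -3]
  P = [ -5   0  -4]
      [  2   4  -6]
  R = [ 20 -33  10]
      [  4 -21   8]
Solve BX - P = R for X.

X = [[3, 1, 2], [-4, 5, -2]]

BX = R + P = [[15, -33, 6], [6, -17, 2]].
Since B multiplies X on the left, X = B⁻¹(R + P).
B has determinant -3; B⁻¹ = [[1, -2], [-2/3, 1]].
X = B⁻¹(R + P) = [[3, 1, 2], [-4, 5, -2]].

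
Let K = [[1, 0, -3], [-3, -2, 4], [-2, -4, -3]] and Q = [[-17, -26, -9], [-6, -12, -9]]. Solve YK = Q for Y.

Y = [[2, 3, 5], [0, 0, 3]]

Right-multiplying both sides by K⁻¹ gives Y = QK⁻¹.
det K = -2; the adjugate gives K⁻¹ = [[-11, -6, 3], [17/2, 9/2, -5/2], [-4, -2, 1]].
Y = QK⁻¹ = [[-17, -26, -9], [-6, -12, -9]] · [[-11, -6, 3], [17/2, 9/2, -5/2], [-4, -2, 1]] = [[2, 3, 5], [0, 0, 3]].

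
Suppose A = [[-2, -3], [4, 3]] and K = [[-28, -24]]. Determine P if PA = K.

Since A sits to the right of P, P = KA⁻¹.
det A = 6; the adjugate gives A⁻¹ = [[1/2, 1/2], [-2/3, -1/3]].
P = KA⁻¹ = [[-28, -24]] · [[1/2, 1/2], [-2/3, -1/3]] = [[2, -6]].

P = [[2, -6]]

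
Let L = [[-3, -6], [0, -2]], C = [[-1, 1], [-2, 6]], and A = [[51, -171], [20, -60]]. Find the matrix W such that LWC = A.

W = L⁻¹AC⁻¹ (apply L⁻¹ on the left and C⁻¹ on the right).
L has determinant 6; L⁻¹ = [[-1/3, 1], [0, -1/2]].
det C = -4, so C⁻¹ = [[-3/2, 1/4], [-1/2, 1/4]].
L⁻¹A = [[3, -3], [-10, 30]].
W = (L⁻¹A)C⁻¹ = [[-3, 0], [0, 5]].

W = [[-3, 0], [0, 5]]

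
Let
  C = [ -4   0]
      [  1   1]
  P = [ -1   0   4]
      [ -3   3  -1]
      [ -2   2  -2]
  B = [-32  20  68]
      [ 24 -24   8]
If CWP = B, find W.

Isolating W: multiply by C⁻¹ from the left and P⁻¹ from the right, so W = C⁻¹BP⁻¹.
det C = -4, so C⁻¹ = [[-1/4, 0], [1/4, 1]].
det P = 4; the adjugate gives P⁻¹ = [[-1, 2, -3], [-1, 5/2, -13/4], [0, 1/2, -3/4]].
C⁻¹B = [[8, -5, -17], [16, -19, 25]].
W = (C⁻¹B)P⁻¹ = [[-3, -5, 5], [3, -3, -5]].

W = [[-3, -5, 5], [3, -3, -5]]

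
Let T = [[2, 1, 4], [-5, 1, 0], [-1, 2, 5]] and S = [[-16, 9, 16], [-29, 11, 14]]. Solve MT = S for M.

Right-multiplying both sides by T⁻¹ gives M = ST⁻¹.
det T = -1, so T⁻¹ = [[-5, -3, 4], [-25, -14, 20], [9, 5, -7]].
M = ST⁻¹ = [[-16, 9, 16], [-29, 11, 14]] · [[-5, -3, 4], [-25, -14, 20], [9, 5, -7]] = [[-1, 2, 4], [-4, 3, 6]].

M = [[-1, 2, 4], [-4, 3, 6]]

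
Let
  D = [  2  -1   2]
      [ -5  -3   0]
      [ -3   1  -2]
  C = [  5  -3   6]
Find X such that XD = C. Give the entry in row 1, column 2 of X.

0

Right-multiplying both sides by D⁻¹ gives X = CD⁻¹.
det D = -6; the adjugate gives D⁻¹ = [[-1, 0, -1], [5/3, -1/3, 5/3], [7/3, -1/6, 11/6]].
X = CD⁻¹ = [[5, -3, 6]] · [[-1, 0, -1], [5/3, -1/3, 5/3], [7/3, -1/6, 11/6]] = [[4, 0, 1]].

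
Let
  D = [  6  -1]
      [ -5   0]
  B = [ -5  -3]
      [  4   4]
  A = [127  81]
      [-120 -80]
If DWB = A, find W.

W = D⁻¹AB⁻¹ (apply D⁻¹ on the left and B⁻¹ on the right).
D has determinant -5; D⁻¹ = [[0, -1/5], [-1, -6/5]].
B has determinant -8; B⁻¹ = [[-1/2, -3/8], [1/2, 5/8]].
D⁻¹A = [[24, 16], [17, 15]].
W = (D⁻¹A)B⁻¹ = [[-4, 1], [-1, 3]].

W = [[-4, 1], [-1, 3]]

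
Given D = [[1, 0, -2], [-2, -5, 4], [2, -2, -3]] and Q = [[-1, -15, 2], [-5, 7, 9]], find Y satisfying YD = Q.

Y = [[5, 3, 0], [-5, -1, -1]]

Since D sits to the right of Y, Y = QD⁻¹.
det D = -5, so D⁻¹ = [[-23/5, -4/5, 2], [-2/5, -1/5, 0], [-14/5, -2/5, 1]].
Y = QD⁻¹ = [[-1, -15, 2], [-5, 7, 9]] · [[-23/5, -4/5, 2], [-2/5, -1/5, 0], [-14/5, -2/5, 1]] = [[5, 3, 0], [-5, -1, -1]].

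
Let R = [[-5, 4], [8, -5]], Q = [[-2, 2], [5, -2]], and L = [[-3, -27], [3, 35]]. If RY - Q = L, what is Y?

Y = [[1, 1], [0, -5]]

RY = L + Q = [[-5, -25], [8, 33]].
Since R multiplies Y on the left, Y = R⁻¹(L + Q).
det R = -7; the adjugate gives R⁻¹ = [[5/7, 4/7], [8/7, 5/7]].
Y = R⁻¹(L + Q) = [[1, 1], [0, -5]].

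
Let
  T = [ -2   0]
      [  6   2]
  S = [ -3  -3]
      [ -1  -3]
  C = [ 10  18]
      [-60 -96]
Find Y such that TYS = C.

Y = [[1, 2], [4, 3]]

Left-multiply by T⁻¹ and right-multiply by S⁻¹: Y = T⁻¹CS⁻¹.
det T = -4, so T⁻¹ = [[-1/2, 0], [3/2, 1/2]].
det S = 6; the adjugate gives S⁻¹ = [[-1/2, 1/2], [1/6, -1/2]].
T⁻¹C = [[-5, -9], [-15, -21]].
Y = (T⁻¹C)S⁻¹ = [[1, 2], [4, 3]].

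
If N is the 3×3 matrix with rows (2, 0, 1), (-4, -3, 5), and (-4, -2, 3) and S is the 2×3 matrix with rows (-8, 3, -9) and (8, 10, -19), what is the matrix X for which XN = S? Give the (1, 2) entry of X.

-5

Right-multiplying both sides by N⁻¹ gives X = SN⁻¹.
N has determinant -2; N⁻¹ = [[-1/2, 1, -3/2], [4, -5, 7], [2, -2, 3]].
X = SN⁻¹ = [[-8, 3, -9], [8, 10, -19]] · [[-1/2, 1, -3/2], [4, -5, 7], [2, -2, 3]] = [[-2, -5, 6], [-2, -4, 1]].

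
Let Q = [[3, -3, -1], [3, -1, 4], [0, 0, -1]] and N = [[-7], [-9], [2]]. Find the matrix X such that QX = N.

Q is on the left of X, so left-multiply by Q⁻¹: X = Q⁻¹N.
det Q = -6, so Q⁻¹ = [[-1/6, 1/2, 13/6], [-1/2, 1/2, 5/2], [0, 0, -1]].
X = Q⁻¹N = [[-1/6, 1/2, 13/6], [-1/2, 1/2, 5/2], [0, 0, -1]] · [[-7], [-9], [2]] = [[1], [4], [-2]].

X = [[1], [4], [-2]]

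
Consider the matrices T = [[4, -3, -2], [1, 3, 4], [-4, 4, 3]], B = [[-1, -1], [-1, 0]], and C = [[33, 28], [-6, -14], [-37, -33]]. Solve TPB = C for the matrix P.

Isolating P: multiply by T⁻¹ from the left and B⁻¹ from the right, so P = T⁻¹CB⁻¹.
T has determinant -3; T⁻¹ = [[7/3, -1/3, 2], [19/3, -4/3, 6], [-16/3, 4/3, -5]].
det B = -1; the adjugate gives B⁻¹ = [[0, -1], [-1, 1]].
T⁻¹C = [[5, 4], [-5, -2], [1, -3]].
P = (T⁻¹C)B⁻¹ = [[-4, -1], [2, 3], [3, -4]].

P = [[-4, -1], [2, 3], [3, -4]]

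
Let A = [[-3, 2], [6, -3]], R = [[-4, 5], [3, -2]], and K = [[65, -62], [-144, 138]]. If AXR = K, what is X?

X = [[4, -5], [2, -2]]

Isolating X: multiply by A⁻¹ from the left and R⁻¹ from the right, so X = A⁻¹KR⁻¹.
A has determinant -3; A⁻¹ = [[1, 2/3], [2, 1]].
det R = -7, so R⁻¹ = [[2/7, 5/7], [3/7, 4/7]].
A⁻¹K = [[-31, 30], [-14, 14]].
X = (A⁻¹K)R⁻¹ = [[4, -5], [2, -2]].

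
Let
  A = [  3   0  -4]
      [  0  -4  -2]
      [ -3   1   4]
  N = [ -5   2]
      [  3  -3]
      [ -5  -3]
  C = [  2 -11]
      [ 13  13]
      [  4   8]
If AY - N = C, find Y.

Y = [[-1, 1], [-4, -4], [0, 3]]

AY = C + N = [[-3, -9], [16, 10], [-1, 5]].
A is on the left of Y, so left-multiply by A⁻¹: Y = A⁻¹(C + N).
A has determinant 6; A⁻¹ = [[-7/3, -2/3, -8/3], [1, 0, 1], [-2, -1/2, -2]].
Y = A⁻¹(C + N) = [[-1, 1], [-4, -4], [0, 3]].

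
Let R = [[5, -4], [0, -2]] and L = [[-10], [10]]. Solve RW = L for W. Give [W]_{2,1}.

Since R multiplies W on the left, W = R⁻¹L.
det R = -10; the adjugate gives R⁻¹ = [[1/5, -2/5], [0, -1/2]].
W = R⁻¹L = [[1/5, -2/5], [0, -1/2]] · [[-10], [10]] = [[-6], [-5]].

-5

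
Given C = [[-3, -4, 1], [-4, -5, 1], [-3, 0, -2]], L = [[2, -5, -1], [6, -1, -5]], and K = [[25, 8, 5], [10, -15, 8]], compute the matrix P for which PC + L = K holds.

PC = K − L = [[23, 13, 6], [4, -14, 13]].
Since C sits to the right of P, P = (K − L)C⁻¹.
C has determinant -1; C⁻¹ = [[-10, 8, -1], [11, -9, 1], [15, -12, 1]].
P = (K − L)C⁻¹ = [[3, -5, -4], [1, 2, -5]].

P = [[3, -5, -4], [1, 2, -5]]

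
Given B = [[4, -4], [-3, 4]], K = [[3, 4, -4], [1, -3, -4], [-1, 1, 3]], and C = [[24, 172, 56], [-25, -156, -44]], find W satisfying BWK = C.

Left-multiply by B⁻¹ and right-multiply by K⁻¹: W = B⁻¹CK⁻¹.
B has determinant 4; B⁻¹ = [[1, 1], [3/4, 1]].
det K = -3; the adjugate gives K⁻¹ = [[5/3, 16/3, 28/3], [-1/3, -5/3, -8/3], [2/3, 7/3, 13/3]].
B⁻¹C = [[-1, 16, 12], [-7, -27, -2]].
W = (B⁻¹C)K⁻¹ = [[1, -4, 0], [-4, 3, -2]].

W = [[1, -4, 0], [-4, 3, -2]]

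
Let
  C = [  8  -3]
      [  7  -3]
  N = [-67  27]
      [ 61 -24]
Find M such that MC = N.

Since C sits to the right of M, M = NC⁻¹.
C has determinant -3; C⁻¹ = [[1, -1], [7/3, -8/3]].
M = NC⁻¹ = [[-67, 27], [61, -24]] · [[1, -1], [7/3, -8/3]] = [[-4, -5], [5, 3]].

M = [[-4, -5], [5, 3]]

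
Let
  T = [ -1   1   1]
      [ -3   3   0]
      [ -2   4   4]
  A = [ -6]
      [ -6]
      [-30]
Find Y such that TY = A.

Left-multiplying both sides by T⁻¹ gives Y = T⁻¹A.
det T = -6; the adjugate gives T⁻¹ = [[-2, 0, 1/2], [-2, 1/3, 1/2], [1, -1/3, 0]].
Y = T⁻¹A = [[-2, 0, 1/2], [-2, 1/3, 1/2], [1, -1/3, 0]] · [[-6], [-6], [-30]] = [[-3], [-5], [-4]].

Y = [[-3], [-5], [-4]]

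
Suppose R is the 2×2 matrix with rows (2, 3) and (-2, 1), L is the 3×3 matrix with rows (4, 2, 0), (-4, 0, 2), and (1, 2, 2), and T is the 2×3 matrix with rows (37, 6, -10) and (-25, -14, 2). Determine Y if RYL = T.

Y = [[5, 1, -2], [-4, -4, 3]]

Left-multiply by R⁻¹ and right-multiply by L⁻¹: Y = R⁻¹TL⁻¹.
R has determinant 8; R⁻¹ = [[1/8, -3/8], [1/4, 1/4]].
det L = 4, so L⁻¹ = [[-1, -1, 1], [5/2, 2, -2], [-2, -3/2, 2]].
R⁻¹T = [[14, 6, -2], [3, -2, -2]].
Y = (R⁻¹T)L⁻¹ = [[5, 1, -2], [-4, -4, 3]].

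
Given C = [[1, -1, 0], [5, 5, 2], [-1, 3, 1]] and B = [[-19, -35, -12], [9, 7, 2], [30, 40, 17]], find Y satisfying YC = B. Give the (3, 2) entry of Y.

Right-multiplying both sides by C⁻¹ gives Y = BC⁻¹.
det C = 6; the adjugate gives C⁻¹ = [[-1/6, 1/6, -1/3], [-7/6, 1/6, -1/3], [10/3, -1/3, 5/3]].
Y = BC⁻¹ = [[-19, -35, -12], [9, 7, 2], [30, 40, 17]] · [[-1/6, 1/6, -1/3], [-7/6, 1/6, -1/3], [10/3, -1/3, 5/3]] = [[4, -5, -2], [-3, 2, -2], [5, 6, 5]].

6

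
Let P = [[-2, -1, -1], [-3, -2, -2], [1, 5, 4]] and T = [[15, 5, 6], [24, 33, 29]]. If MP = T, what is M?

P is on the right of M, so right-multiply by P⁻¹: M = TP⁻¹.
det P = -1, so P⁻¹ = [[-2, 1, 0], [-10, 7, 1], [13, -9, -1]].
M = TP⁻¹ = [[15, 5, 6], [24, 33, 29]] · [[-2, 1, 0], [-10, 7, 1], [13, -9, -1]] = [[-2, -4, -1], [-1, -6, 4]].

M = [[-2, -4, -1], [-1, -6, 4]]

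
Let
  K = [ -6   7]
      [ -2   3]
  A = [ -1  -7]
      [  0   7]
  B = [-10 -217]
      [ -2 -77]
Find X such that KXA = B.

X = K⁻¹BA⁻¹ (apply K⁻¹ on the left and A⁻¹ on the right).
K has determinant -4; K⁻¹ = [[-3/4, 7/4], [-1/2, 3/2]].
A has determinant -7; A⁻¹ = [[-1, -1], [0, 1/7]].
K⁻¹B = [[4, 28], [2, -7]].
X = (K⁻¹B)A⁻¹ = [[-4, 0], [-2, -3]].

X = [[-4, 0], [-2, -3]]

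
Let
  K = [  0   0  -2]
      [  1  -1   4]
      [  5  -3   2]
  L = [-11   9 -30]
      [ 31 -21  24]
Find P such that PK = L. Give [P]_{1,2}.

Since K sits to the right of P, P = LK⁻¹.
K has determinant -4; K⁻¹ = [[-5/2, -3/2, 1/2], [-9/2, -5/2, 1/2], [-1/2, 0, 0]].
P = LK⁻¹ = [[-11, 9, -30], [31, -21, 24]] · [[-5/2, -3/2, 1/2], [-9/2, -5/2, 1/2], [-1/2, 0, 0]] = [[2, -6, -1], [5, 6, 5]].

-6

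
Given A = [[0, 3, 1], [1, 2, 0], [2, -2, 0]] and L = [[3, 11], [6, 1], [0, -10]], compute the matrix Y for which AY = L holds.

A is on the left of Y, so left-multiply by A⁻¹: Y = A⁻¹L.
A has determinant -6; A⁻¹ = [[0, 1/3, 1/3], [0, 1/3, -1/6], [1, -1, 1/2]].
Y = A⁻¹L = [[0, 1/3, 1/3], [0, 1/3, -1/6], [1, -1, 1/2]] · [[3, 11], [6, 1], [0, -10]] = [[2, -3], [2, 2], [-3, 5]].

Y = [[2, -3], [2, 2], [-3, 5]]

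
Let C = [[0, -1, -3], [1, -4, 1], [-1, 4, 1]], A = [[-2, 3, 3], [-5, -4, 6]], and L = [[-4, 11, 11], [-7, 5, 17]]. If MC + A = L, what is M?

MC = L − A = [[-2, 8, 8], [-2, 9, 11]].
Since C sits to the right of M, M = (L − A)C⁻¹.
C has determinant 2; C⁻¹ = [[-4, -11/2, -13/2], [-1, -3/2, -3/2], [0, 1/2, 1/2]].
M = (L − A)C⁻¹ = [[0, 3, 5], [-1, 3, 5]].

M = [[0, 3, 5], [-1, 3, 5]]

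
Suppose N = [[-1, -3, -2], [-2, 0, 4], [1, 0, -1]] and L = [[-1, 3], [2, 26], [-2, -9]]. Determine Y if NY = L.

Y = [[-3, -5], [2, -2], [-1, 4]]

Left-multiplying both sides by N⁻¹ gives Y = N⁻¹L.
det N = -6, so N⁻¹ = [[0, 1/2, 2], [-1/3, -1/2, -4/3], [0, 1/2, 1]].
Y = N⁻¹L = [[0, 1/2, 2], [-1/3, -1/2, -4/3], [0, 1/2, 1]] · [[-1, 3], [2, 26], [-2, -9]] = [[-3, -5], [2, -2], [-1, 4]].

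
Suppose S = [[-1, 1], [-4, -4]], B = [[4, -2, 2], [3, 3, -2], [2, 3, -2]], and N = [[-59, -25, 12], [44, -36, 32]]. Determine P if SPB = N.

Isolating P: multiply by S⁻¹ from the left and B⁻¹ from the right, so P = S⁻¹NB⁻¹.
det S = 8, so S⁻¹ = [[-1/2, -1/8], [1/2, -1/8]].
det B = 2; the adjugate gives B⁻¹ = [[0, 1, -1], [1, -6, 7], [3/2, -8, 9]].
S⁻¹N = [[24, 17, -10], [-35, -8, 2]].
P = (S⁻¹N)B⁻¹ = [[2, 2, 5], [-5, -3, -3]].

P = [[2, 2, 5], [-5, -3, -3]]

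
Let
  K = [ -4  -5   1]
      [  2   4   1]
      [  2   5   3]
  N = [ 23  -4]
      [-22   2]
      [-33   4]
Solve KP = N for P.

K is on the left of P, so left-multiply by K⁻¹: P = K⁻¹N.
det K = -6; the adjugate gives K⁻¹ = [[-7/6, -10/3, 3/2], [2/3, 7/3, -1], [-1/3, -5/3, 1]].
P = K⁻¹N = [[-7/6, -10/3, 3/2], [2/3, 7/3, -1], [-1/3, -5/3, 1]] · [[23, -4], [-22, 2], [-33, 4]] = [[-3, 4], [-3, -2], [-4, 2]].

P = [[-3, 4], [-3, -2], [-4, 2]]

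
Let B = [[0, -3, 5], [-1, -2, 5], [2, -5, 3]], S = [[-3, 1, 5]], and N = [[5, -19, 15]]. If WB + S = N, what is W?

W = [[-3, 2, 5]]

WB = N − S = [[8, -20, 10]].
Right-multiplying both sides by B⁻¹ gives W = (N − S)B⁻¹.
B has determinant 6; B⁻¹ = [[19/6, -8/3, -5/6], [13/6, -5/3, -5/6], [3/2, -1, -1/2]].
W = (N − S)B⁻¹ = [[-3, 2, 5]].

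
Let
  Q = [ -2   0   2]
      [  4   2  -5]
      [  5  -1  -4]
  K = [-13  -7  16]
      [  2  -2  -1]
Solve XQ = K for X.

Since Q sits to the right of X, X = KQ⁻¹.
det Q = -2; the adjugate gives Q⁻¹ = [[13/2, 1, 2], [9/2, 1, 1], [7, 1, 2]].
X = KQ⁻¹ = [[-13, -7, 16], [2, -2, -1]] · [[13/2, 1, 2], [9/2, 1, 1], [7, 1, 2]] = [[-4, -4, -1], [-3, -1, 0]].

X = [[-4, -4, -1], [-3, -1, 0]]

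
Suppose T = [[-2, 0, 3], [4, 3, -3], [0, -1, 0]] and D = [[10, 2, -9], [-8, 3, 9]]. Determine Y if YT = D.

Y = [[-1, 2, 4], [2, -1, -6]]

T is on the right of Y, so right-multiply by T⁻¹: Y = DT⁻¹.
det T = -6; the adjugate gives T⁻¹ = [[1/2, 1/2, 3/2], [0, 0, -1], [2/3, 1/3, 1]].
Y = DT⁻¹ = [[10, 2, -9], [-8, 3, 9]] · [[1/2, 1/2, 3/2], [0, 0, -1], [2/3, 1/3, 1]] = [[-1, 2, 4], [2, -1, -6]].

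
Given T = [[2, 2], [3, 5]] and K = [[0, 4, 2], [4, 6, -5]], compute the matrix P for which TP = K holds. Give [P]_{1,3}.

Left-multiplying both sides by T⁻¹ gives P = T⁻¹K.
det T = 4; the adjugate gives T⁻¹ = [[5/4, -1/2], [-3/4, 1/2]].
P = T⁻¹K = [[5/4, -1/2], [-3/4, 1/2]] · [[0, 4, 2], [4, 6, -5]] = [[-2, 2, 5], [2, 0, -4]].

5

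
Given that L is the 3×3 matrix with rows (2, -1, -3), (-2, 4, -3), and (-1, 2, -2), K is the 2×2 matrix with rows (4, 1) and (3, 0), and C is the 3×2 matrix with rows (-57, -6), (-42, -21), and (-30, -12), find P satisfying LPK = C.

Left-multiply by L⁻¹ and right-multiply by K⁻¹: P = L⁻¹CK⁻¹.
det L = -3; the adjugate gives L⁻¹ = [[2/3, 8/3, -5], [1/3, 7/3, -4], [0, 1, -2]].
det K = -3, so K⁻¹ = [[0, 1/3], [1, -4/3]].
L⁻¹C = [[0, 0], [3, -3], [18, 3]].
P = (L⁻¹C)K⁻¹ = [[0, 0], [-3, 5], [3, 2]].

P = [[0, 0], [-3, 5], [3, 2]]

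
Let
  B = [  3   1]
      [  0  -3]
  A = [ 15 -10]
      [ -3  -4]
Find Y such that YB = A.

Right-multiplying both sides by B⁻¹ gives Y = AB⁻¹.
det B = -9, so B⁻¹ = [[1/3, 1/9], [0, -1/3]].
Y = AB⁻¹ = [[15, -10], [-3, -4]] · [[1/3, 1/9], [0, -1/3]] = [[5, 5], [-1, 1]].

Y = [[5, 5], [-1, 1]]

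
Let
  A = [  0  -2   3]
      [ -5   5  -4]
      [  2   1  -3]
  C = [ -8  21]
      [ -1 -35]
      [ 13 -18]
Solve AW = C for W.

Since A multiplies W on the left, W = A⁻¹C.
det A = 1, so A⁻¹ = [[-11, -3, -7], [-23, -6, -15], [-15, -4, -10]].
W = A⁻¹C = [[-11, -3, -7], [-23, -6, -15], [-15, -4, -10]] · [[-8, 21], [-1, -35], [13, -18]] = [[0, 0], [-5, -3], [-6, 5]].

W = [[0, 0], [-5, -3], [-6, 5]]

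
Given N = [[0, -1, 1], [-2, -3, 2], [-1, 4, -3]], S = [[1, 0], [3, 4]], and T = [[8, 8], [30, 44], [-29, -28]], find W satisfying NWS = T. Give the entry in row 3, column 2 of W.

-1

Left-multiply by N⁻¹ and right-multiply by S⁻¹: W = N⁻¹TS⁻¹.
det N = -3, so N⁻¹ = [[-1/3, -1/3, -1/3], [8/3, -1/3, 2/3], [11/3, -1/3, 2/3]].
det S = 4; the adjugate gives S⁻¹ = [[1, 0], [-3/4, 1/4]].
N⁻¹T = [[-3, -8], [-8, -12], [0, -4]].
W = (N⁻¹T)S⁻¹ = [[3, -2], [1, -3], [3, -1]].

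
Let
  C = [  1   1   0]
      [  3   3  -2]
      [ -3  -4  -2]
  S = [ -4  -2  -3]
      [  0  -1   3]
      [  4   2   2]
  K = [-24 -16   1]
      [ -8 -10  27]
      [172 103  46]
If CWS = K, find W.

W = [[-5, 5, -2], [4, -1, -5], [5, 3, -3]]

W = C⁻¹KS⁻¹ (apply C⁻¹ on the left and S⁻¹ on the right).
det C = -2, so C⁻¹ = [[7, -1, 1], [-6, 1, -1], [3/2, -1/2, 0]].
det S = -4, so S⁻¹ = [[2, 1/2, 9/4], [-3, -1, -3], [-1, 0, -1]].
C⁻¹K = [[12, 1, 26], [-36, -17, -25], [-32, -19, -12]].
W = (C⁻¹K)S⁻¹ = [[-5, 5, -2], [4, -1, -5], [5, 3, -3]].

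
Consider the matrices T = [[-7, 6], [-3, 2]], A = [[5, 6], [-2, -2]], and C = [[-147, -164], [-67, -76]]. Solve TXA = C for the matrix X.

Isolating X: multiply by T⁻¹ from the left and A⁻¹ from the right, so X = T⁻¹CA⁻¹.
det T = 4; the adjugate gives T⁻¹ = [[1/2, -3/2], [3/4, -7/4]].
det A = 2; the adjugate gives A⁻¹ = [[-1, -3], [1, 5/2]].
T⁻¹C = [[27, 32], [7, 10]].
X = (T⁻¹C)A⁻¹ = [[5, -1], [3, 4]].

X = [[5, -1], [3, 4]]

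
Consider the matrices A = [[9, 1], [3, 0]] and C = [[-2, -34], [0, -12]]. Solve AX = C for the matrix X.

Since A multiplies X on the left, X = A⁻¹C.
det A = -3, so A⁻¹ = [[0, 1/3], [1, -3]].
X = A⁻¹C = [[0, 1/3], [1, -3]] · [[-2, -34], [0, -12]] = [[0, -4], [-2, 2]].

X = [[0, -4], [-2, 2]]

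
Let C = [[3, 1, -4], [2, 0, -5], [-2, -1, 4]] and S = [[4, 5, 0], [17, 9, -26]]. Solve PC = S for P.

P = [[2, -4, -3], [3, -2, -6]]

Since C sits to the right of P, P = SC⁻¹.
det C = -5, so C⁻¹ = [[1, 0, 1], [-2/5, -4/5, -7/5], [2/5, -1/5, 2/5]].
P = SC⁻¹ = [[4, 5, 0], [17, 9, -26]] · [[1, 0, 1], [-2/5, -4/5, -7/5], [2/5, -1/5, 2/5]] = [[2, -4, -3], [3, -2, -6]].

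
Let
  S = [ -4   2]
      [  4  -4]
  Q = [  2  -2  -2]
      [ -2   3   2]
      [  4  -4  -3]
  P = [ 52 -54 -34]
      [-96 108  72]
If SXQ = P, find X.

X = [[3, -2, -3], [0, -5, 3]]

Isolating X: multiply by S⁻¹ from the left and Q⁻¹ from the right, so X = S⁻¹PQ⁻¹.
S has determinant 8; S⁻¹ = [[-1/2, -1/4], [-1/2, -1/2]].
Q has determinant 2; Q⁻¹ = [[-1/2, 1, 1], [1, 1, 0], [-2, 0, 1]].
S⁻¹P = [[-2, 0, -1], [22, -27, -19]].
X = (S⁻¹P)Q⁻¹ = [[3, -2, -3], [0, -5, 3]].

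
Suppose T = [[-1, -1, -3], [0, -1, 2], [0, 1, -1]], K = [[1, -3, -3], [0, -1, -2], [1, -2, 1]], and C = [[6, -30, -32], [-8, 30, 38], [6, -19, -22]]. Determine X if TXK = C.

X = [[0, 3, -4], [5, -5, -1], [-2, -5, 0]]

X = T⁻¹CK⁻¹ (apply T⁻¹ on the left and K⁻¹ on the right).
det T = 1; the adjugate gives T⁻¹ = [[-1, -4, -5], [0, 1, 2], [0, 1, 1]].
det K = -2, so K⁻¹ = [[5/2, -9/2, -3/2], [1, -2, -1], [-1/2, 1/2, 1/2]].
T⁻¹C = [[-4, 5, -10], [4, -8, -6], [-2, 11, 16]].
X = (T⁻¹C)K⁻¹ = [[0, 3, -4], [5, -5, -1], [-2, -5, 0]].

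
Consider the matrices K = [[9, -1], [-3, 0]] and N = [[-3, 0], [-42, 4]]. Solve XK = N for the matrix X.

X = [[0, 1], [-4, 2]]

Right-multiplying both sides by K⁻¹ gives X = NK⁻¹.
det K = -3; the adjugate gives K⁻¹ = [[0, -1/3], [-1, -3]].
X = NK⁻¹ = [[-3, 0], [-42, 4]] · [[0, -1/3], [-1, -3]] = [[0, 1], [-4, 2]].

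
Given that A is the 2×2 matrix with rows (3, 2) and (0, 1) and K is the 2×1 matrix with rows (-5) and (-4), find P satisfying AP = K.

P = [[1], [-4]]

Left-multiplying both sides by A⁻¹ gives P = A⁻¹K.
det A = 3; the adjugate gives A⁻¹ = [[1/3, -2/3], [0, 1]].
P = A⁻¹K = [[1/3, -2/3], [0, 1]] · [[-5], [-4]] = [[1], [-4]].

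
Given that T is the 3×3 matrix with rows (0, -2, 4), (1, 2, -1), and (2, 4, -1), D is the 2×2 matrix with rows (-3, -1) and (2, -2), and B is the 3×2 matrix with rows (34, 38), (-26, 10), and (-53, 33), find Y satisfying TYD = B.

Y = [[-5, -2], [3, -5], [-3, -5]]

Isolating Y: multiply by T⁻¹ from the left and D⁻¹ from the right, so Y = T⁻¹BD⁻¹.
det T = 2, so T⁻¹ = [[1, 7, -3], [-1/2, -4, 2], [0, -2, 1]].
D has determinant 8; D⁻¹ = [[-1/4, 1/8], [-1/4, -3/8]].
T⁻¹B = [[11, 9], [-19, 7], [-1, 13]].
Y = (T⁻¹B)D⁻¹ = [[-5, -2], [3, -5], [-3, -5]].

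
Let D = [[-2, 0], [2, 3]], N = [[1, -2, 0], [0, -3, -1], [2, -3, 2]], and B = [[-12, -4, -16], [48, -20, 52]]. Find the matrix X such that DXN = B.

X = [[2, -4, 2], [4, -4, 4]]

Isolating X: multiply by D⁻¹ from the left and N⁻¹ from the right, so X = D⁻¹BN⁻¹.
D has determinant -6; D⁻¹ = [[-1/2, 0], [1/3, 1/3]].
N has determinant -5; N⁻¹ = [[9/5, -4/5, -2/5], [2/5, -2/5, -1/5], [-6/5, 1/5, 3/5]].
D⁻¹B = [[6, 2, 8], [12, -8, 12]].
X = (D⁻¹B)N⁻¹ = [[2, -4, 2], [4, -4, 4]].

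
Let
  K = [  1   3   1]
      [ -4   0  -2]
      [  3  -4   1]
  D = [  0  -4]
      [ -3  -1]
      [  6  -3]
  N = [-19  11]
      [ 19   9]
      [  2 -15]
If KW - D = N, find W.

W = [[-4, -2], [-5, 3], [0, 0]]

KW = N + D = [[-19, 7], [16, 8], [8, -18]].
K is on the left of W, so left-multiply by K⁻¹: W = K⁻¹(N + D).
det K = 2; the adjugate gives K⁻¹ = [[-4, -7/2, -3], [-1, -1, -1], [8, 13/2, 6]].
W = K⁻¹(N + D) = [[-4, -2], [-5, 3], [0, 0]].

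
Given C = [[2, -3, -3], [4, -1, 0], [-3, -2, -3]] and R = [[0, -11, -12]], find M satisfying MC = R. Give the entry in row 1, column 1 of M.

0

Since C sits to the right of M, M = RC⁻¹.
det C = 3, so C⁻¹ = [[1, -1, -1], [4, -5, -4], [-11/3, 13/3, 10/3]].
M = RC⁻¹ = [[0, -11, -12]] · [[1, -1, -1], [4, -5, -4], [-11/3, 13/3, 10/3]] = [[0, 3, 4]].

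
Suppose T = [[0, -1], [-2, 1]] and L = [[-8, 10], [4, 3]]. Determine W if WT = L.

W = [[-6, 4], [-5, -2]]

Since T sits to the right of W, W = LT⁻¹.
T has determinant -2; T⁻¹ = [[-1/2, -1/2], [-1, 0]].
W = LT⁻¹ = [[-8, 10], [4, 3]] · [[-1/2, -1/2], [-1, 0]] = [[-6, 4], [-5, -2]].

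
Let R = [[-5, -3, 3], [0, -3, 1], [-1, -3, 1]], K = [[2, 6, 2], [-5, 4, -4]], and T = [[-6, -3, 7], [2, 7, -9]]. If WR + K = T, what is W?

WR = T − K = [[-8, -9, 5], [7, 3, -5]].
R is on the right of W, so right-multiply by R⁻¹: W = (T − K)R⁻¹.
R has determinant -6; R⁻¹ = [[0, 1, -1], [1/6, 1/3, -5/6], [1/2, 2, -5/2]].
W = (T − K)R⁻¹ = [[1, -1, 3], [-2, -2, 3]].

W = [[1, -1, 3], [-2, -2, 3]]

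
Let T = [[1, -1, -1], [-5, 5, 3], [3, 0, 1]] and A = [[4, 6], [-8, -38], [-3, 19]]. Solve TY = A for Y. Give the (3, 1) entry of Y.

Since T multiplies Y on the left, Y = T⁻¹A.
det T = 6; the adjugate gives T⁻¹ = [[5/6, 1/6, 1/3], [7/3, 2/3, 1/3], [-5/2, -1/2, 0]].
Y = T⁻¹A = [[5/6, 1/6, 1/3], [7/3, 2/3, 1/3], [-5/2, -1/2, 0]] · [[4, 6], [-8, -38], [-3, 19]] = [[1, 5], [3, -5], [-6, 4]].

-6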